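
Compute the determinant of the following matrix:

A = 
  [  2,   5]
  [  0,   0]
For a 2×2 matrix, det = ad - bc = (2)(0) - (5)(0) = 0

det(A) = 0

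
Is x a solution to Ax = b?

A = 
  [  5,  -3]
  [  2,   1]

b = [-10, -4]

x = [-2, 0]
Yes

Ax = [-10, -4] = b ✓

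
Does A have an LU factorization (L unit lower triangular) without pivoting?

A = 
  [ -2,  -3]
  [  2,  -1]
Yes.
A[1,1] = -2 ≠ 0, so Gaussian elimination proceeds without a row swap: multiplier ℓ₂₁ = (2)/(-2) = -1, and U[2,2] = -1 - (-1)(-3) = -4.
L = 
  [  1,   0]
  [ -1,   1]
U = 
  [ -2,  -3]
  [  0,  -4]
Check row 2 of LU: [(-1)(-2), (-1)(-3) + (-4)] = [2, -1] = row 2 of A ✓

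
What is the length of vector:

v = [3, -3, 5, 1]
6.633

||v||₂ = √((3)² + (-3)² + (5)² + (1)²) = √44 = 6.633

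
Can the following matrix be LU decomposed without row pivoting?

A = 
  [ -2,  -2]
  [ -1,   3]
Yes.
A[1,1] = -2 ≠ 0, so Gaussian elimination proceeds without a row swap: multiplier ℓ₂₁ = (-1)/(-2) = 1/2, and U[2,2] = 3 - (1/2)(-2) = 4.
L = 
  [  1,   0]
  [1/2,   1]
U = 
  [ -2,  -2]
  [  0,   4]
Check row 2 of LU: [(1/2)(-2), (1/2)(-2) + 4] = [-1, 3] = row 2 of A ✓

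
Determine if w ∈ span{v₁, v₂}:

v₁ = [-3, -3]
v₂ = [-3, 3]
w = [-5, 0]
Yes

Form the augmented matrix and row-reduce:
[v₁|v₂|w] = 
  [ -3,  -3,  -5]
  [ -3,   3,   0]
R2 → R2 - (1)·R1
REF = 
  [ -3,  -3,  -5]
  [  0,   6,   5]

No row of the form [0 0 | nonzero], so the system is consistent. Back-substitution gives c₁ = 5/6, c₂ = 5/6: w = (5/6)·v₁ + (5/6)·v₂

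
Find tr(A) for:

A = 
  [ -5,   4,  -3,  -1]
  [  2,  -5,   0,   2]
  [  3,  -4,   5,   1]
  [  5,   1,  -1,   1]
-4

tr(A) = -5 + -5 + 5 + 1 = -4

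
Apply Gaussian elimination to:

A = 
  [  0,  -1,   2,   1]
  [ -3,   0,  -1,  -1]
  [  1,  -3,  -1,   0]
Row operations:
Swap R1 ↔ R2
R3 → R3 + (1/3)·R1
R3 → R3 - (3)·R2

Resulting echelon form:
REF = 
  [   -3,     0,    -1,    -1]
  [    0,    -1,     2,     1]
  [    0,     0, -22/3, -10/3]

Rank = 3 (number of non-zero pivot rows).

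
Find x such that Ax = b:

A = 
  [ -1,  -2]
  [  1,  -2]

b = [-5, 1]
Row reduce the augmented matrix [A|b]:
R2 → R2 + (1)·R1
REF = 
  [ -1,  -2,  -5]
  [  0,  -4,  -4]

Back-substitution:
x₂ = (-4) / (-4) = 1
x₁ = (-5 - (-2)(1)) / (-1) = 3

x = [3, 1]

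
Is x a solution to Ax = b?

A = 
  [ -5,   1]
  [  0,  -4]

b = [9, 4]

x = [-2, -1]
Yes

Ax = [9, 4] = b ✓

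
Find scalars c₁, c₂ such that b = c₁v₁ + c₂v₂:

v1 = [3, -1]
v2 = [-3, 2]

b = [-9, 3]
c1 = -3, c2 = 0

b = -3·v1 + 0·v2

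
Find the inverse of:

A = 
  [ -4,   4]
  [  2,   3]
det(A) = (-4)(3) - (4)(2) = -20
For a 2×2 matrix, A⁻¹ = (1/det(A)) · [[d, -b], [-c, a]]
    = (-1/20) · [[3, -4], [-2, -4]]

A⁻¹ = 
  [-3/20,   1/5]
  [ 1/10,   1/5]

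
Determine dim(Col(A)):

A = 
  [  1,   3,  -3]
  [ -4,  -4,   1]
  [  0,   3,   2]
dim(Col(A)) = 3

Row reduce:
R2 → R2 + (4)·R1
R3 → R3 - (3/8)·R2
REF = 
  [   1,    3,   -3]
  [   0,    8,  -11]
  [   0,    0, 49/8]
Pivot columns: 1, 2, 3 → 3 pivots.
dim(Col(A)) = number of pivot columns = 3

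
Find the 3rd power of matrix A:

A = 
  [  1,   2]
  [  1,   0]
A^3 = 
  [  5,   6]
  [  3,   2]

A² = A·A:
A²[1,1] = (1)(1) + (2)(1) = 3
A²[1,2] = (1)(2) + (2)(0) = 2
A²[2,1] = (1)(1) + (0)(1) = 1
A²[2,2] = (1)(2) + (0)(0) = 2
A² = 
  [  3,   2]
  [  1,   2]

A^3 = A^2·A:
A^3[1,1] = (3)(1) + (2)(1) = 5
A^3[1,2] = (3)(2) + (2)(0) = 6
A^3[2,1] = (1)(1) + (2)(1) = 3
A^3[2,2] = (1)(2) + (2)(0) = 2
A^3 = 
  [  5,   6]
  [  3,   2]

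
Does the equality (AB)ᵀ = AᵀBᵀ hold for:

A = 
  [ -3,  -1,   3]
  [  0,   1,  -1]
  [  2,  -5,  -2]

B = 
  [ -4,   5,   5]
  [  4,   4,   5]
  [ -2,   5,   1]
No

(AB)ᵀ = 
  [  2,   6, -24]
  [ -4,  -1, -20]
  [-17,   4, -17]

AᵀBᵀ = 
  [ 22,  -2,   8]
  [-16, -25,   2]
  [-27,  -2, -13]

The two matrices differ, so (AB)ᵀ ≠ AᵀBᵀ in general. The correct identity is (AB)ᵀ = BᵀAᵀ.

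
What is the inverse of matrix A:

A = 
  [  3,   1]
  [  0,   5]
det(A) = (3)(5) - (1)(0) = 15
For a 2×2 matrix, A⁻¹ = (1/det(A)) · [[d, -b], [-c, a]]
    = (1/15) · [[5, -1], [0, 3]]

A⁻¹ = 
  [  1/3, -1/15]
  [    0,   1/5]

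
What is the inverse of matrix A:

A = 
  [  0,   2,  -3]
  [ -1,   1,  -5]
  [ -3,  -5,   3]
det(A) = (0)·((1)(3) - (-5)(-5)) - (2)·((-1)(3) - (-5)(-3)) + (-3)·((-1)(-5) - (1)(-3))
  = (0)(-22) - (2)(-18) + (-3)(8)
  = 12
det(A) = 12 ≠ 0, so A is invertible.

Cofactors Cᵢⱼ = (-1)ⁱ⁺ʲ·Mᵢⱼ:
C = 
  [-22,  18,   8]
  [  9,  -9,  -6]
  [ -7,   3,   2]

adj(A) = Cᵀ:
adj(A) = 
  [-22,   9,  -7]
  [ 18,  -9,   3]
  [  8,  -6,   2]

A⁻¹ = (1/12) · adj(A):
A⁻¹ = 
  [-11/6,   3/4, -7/12]
  [  3/2,  -3/4,   1/4]
  [  2/3,  -1/2,   1/6]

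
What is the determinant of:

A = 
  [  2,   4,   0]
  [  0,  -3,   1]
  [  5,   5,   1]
Cofactor expansion along row 1:
det(A) = (2)·((-3)(1) - (1)(5)) - (4)·((0)(1) - (1)(5)) + (0)·((0)(5) - (-3)(5))
  = (2)(-8) - (4)(-5) + (0)(15)
  = 4

det(A) = 4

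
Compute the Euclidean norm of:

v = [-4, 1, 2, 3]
5.477

||v||₂ = √((-4)² + (1)² + (2)² + (3)²) = √30 = 5.477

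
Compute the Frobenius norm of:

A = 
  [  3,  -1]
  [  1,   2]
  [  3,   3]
||A||_F = 5.745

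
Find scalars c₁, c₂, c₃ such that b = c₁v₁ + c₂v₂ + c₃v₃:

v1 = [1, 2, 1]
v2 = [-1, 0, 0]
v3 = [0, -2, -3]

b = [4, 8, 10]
c1 = 1, c2 = -3, c3 = -3

b = 1·v1 + -3·v2 + -3·v3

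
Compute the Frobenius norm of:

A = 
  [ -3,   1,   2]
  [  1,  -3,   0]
||A||_F = 4.899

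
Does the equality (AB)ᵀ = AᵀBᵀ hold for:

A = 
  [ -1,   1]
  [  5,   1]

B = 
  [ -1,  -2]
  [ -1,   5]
No

(AB)ᵀ = 
  [  0,  -6]
  [  7,  -5]

AᵀBᵀ = 
  [ -9,  26]
  [ -3,   4]

The two matrices differ, so (AB)ᵀ ≠ AᵀBᵀ in general. The correct identity is (AB)ᵀ = BᵀAᵀ.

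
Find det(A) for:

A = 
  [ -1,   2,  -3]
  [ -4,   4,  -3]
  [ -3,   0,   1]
-14

Cofactor expansion along row 1:
det(A) = (-1)·((4)(1) - (-3)(0)) - (2)·((-4)(1) - (-3)(-3)) + (-3)·((-4)(0) - (4)(-3))
  = (-1)(4) - (2)(-13) + (-3)(12)
  = -14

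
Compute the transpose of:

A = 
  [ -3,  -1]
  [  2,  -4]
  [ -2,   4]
Aᵀ = 
  [ -3,   2,  -2]
  [ -1,  -4,   4]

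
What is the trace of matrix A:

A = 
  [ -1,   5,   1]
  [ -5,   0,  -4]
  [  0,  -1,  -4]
-5

tr(A) = -1 + 0 + -4 = -5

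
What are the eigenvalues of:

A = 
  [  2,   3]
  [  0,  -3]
tr(A) = -1, det(A) = -6
Characteristic polynomial: λ² - tr(A)λ + det(A) = λ² + λ - 6
λ² + λ - 6 = (λ + 3)(λ - 2)

λ = 2, -3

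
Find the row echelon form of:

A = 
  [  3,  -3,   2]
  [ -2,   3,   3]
Row operations:
R2 → R2 + (2/3)·R1

Resulting echelon form:
REF = 
  [   3,   -3,    2]
  [   0,    1, 13/3]

Rank = 2 (number of non-zero pivot rows).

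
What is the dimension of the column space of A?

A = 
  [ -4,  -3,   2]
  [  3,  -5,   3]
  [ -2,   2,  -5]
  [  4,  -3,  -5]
dim(Col(A)) = 3

Row reduce:
R2 → R2 + (3/4)·R1
R3 → R3 - (1/2)·R1
R4 → R4 + (1)·R1
R3 → R3 + (14/29)·R2
R4 → R4 - (24/29)·R2
R4 → R4 - (65/37)·R3
REF = 
  [     -4,      -3,       2]
  [      0,   -29/4,     9/2]
  [      0,       0, -111/29]
  [      0,       0,       0]
Pivot columns: 1, 2, 3 → 3 pivots.
dim(Col(A)) = number of pivot columns = 3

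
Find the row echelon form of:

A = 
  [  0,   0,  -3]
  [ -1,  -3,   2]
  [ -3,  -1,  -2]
Row operations:
Swap R1 ↔ R2
R3 → R3 - (3)·R1
Swap R2 ↔ R3

Resulting echelon form:
REF = 
  [ -1,  -3,   2]
  [  0,   8,  -8]
  [  0,   0,  -3]

Rank = 3 (number of non-zero pivot rows).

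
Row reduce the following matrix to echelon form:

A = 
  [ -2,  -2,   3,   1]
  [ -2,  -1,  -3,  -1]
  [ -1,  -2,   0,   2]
Row operations:
R2 → R2 - (1)·R1
R3 → R3 - (1/2)·R1
R3 → R3 + (1)·R2

Resulting echelon form:
REF = 
  [   -2,    -2,     3,     1]
  [    0,     1,    -6,    -2]
  [    0,     0, -15/2,  -1/2]

Rank = 3 (number of non-zero pivot rows).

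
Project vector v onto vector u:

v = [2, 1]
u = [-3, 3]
v·u = (2)(-3) + (1)(3) = -3
u·u = (-3)² + (3)² = 18
proj_u(v) = (v·u / u·u) × u = (-3/18) × u = (-1/6) × u

proj_u(v) = [1/2, -1/2]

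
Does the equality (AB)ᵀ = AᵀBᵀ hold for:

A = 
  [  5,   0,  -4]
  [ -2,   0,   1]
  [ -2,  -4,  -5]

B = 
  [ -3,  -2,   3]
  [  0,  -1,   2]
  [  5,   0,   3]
No

(AB)ᵀ = 
  [-35,  11, -19]
  [-10,   4,   8]
  [  3,  -3, -29]

AᵀBᵀ = 
  [-17,  -2,  19]
  [-12,  -8, -12]
  [ -5, -11, -35]

The two matrices differ, so (AB)ᵀ ≠ AᵀBᵀ in general. The correct identity is (AB)ᵀ = BᵀAᵀ.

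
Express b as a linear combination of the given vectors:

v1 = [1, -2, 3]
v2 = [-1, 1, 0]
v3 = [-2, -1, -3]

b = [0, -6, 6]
c1 = 3, c2 = 1, c3 = 1

b = 3·v1 + 1·v2 + 1·v3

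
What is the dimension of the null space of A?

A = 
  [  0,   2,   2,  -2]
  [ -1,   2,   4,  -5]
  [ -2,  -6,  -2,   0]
nullity(A) = 2

Row reduce:
Swap R1 ↔ R2
R3 → R3 - (2)·R1
R3 → R3 + (5)·R2
REF = 
  [ -1,   2,   4,  -5]
  [  0,   2,   2,  -2]
  [  0,   0,   0,   0]
Pivot columns: 1, 2 → 2 pivots.
rank(A) = 2, so nullity(A) = 4 - 2 = 2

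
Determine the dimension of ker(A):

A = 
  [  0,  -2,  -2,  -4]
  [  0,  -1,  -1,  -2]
nullity(A) = 3

Row reduce:
R2 → R2 - (1/2)·R1
REF = 
  [  0,  -2,  -2,  -4]
  [  0,   0,   0,   0]
Pivot columns: 2 → 1 pivot.
rank(A) = 1, so nullity(A) = 4 - 1 = 3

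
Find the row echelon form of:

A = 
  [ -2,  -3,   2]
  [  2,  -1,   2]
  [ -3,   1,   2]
Row operations:
R2 → R2 + (1)·R1
R3 → R3 - (3/2)·R1
R3 → R3 + (11/8)·R2

Resulting echelon form:
REF = 
  [ -2,  -3,   2]
  [  0,  -4,   4]
  [  0,   0, 9/2]

Rank = 3 (number of non-zero pivot rows).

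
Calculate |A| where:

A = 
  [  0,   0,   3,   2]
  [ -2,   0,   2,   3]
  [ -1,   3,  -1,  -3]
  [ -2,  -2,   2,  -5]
182

Cofactor expansion along row 1: det(A) = a₁₁M₁₁ - a₁₂M₁₂ + a₁₃M₁₃ - a₁₄M₁₄

M₁₁ = det[[0, 2, 3]; [3, -1, -3]; [-2, 2, -5]]
  = (0)·((-1)(-5) - (-3)(2)) - (2)·((3)(-5) - (-3)(-2)) + (3)·((3)(2) - (-1)(-2))
  = (0)(11) - (2)(-21) + (3)(4)
  = 54
M₁₂ = det[[-2, 2, 3]; [-1, -1, -3]; [-2, 2, -5]]
  = (-2)·((-1)(-5) - (-3)(2)) - (2)·((-1)(-5) - (-3)(-2)) + (3)·((-1)(2) - (-1)(-2))
  = (-2)(11) - (2)(-1) + (3)(-4)
  = -32
M₁₃ = det[[-2, 0, 3]; [-1, 3, -3]; [-2, -2, -5]]
  = (-2)·((3)(-5) - (-3)(-2)) - (0)·((-1)(-5) - (-3)(-2)) + (3)·((-1)(-2) - (3)(-2))
  = (-2)(-21) - (0)(-1) + (3)(8)
  = 66
M₁₄ = det[[-2, 0, 2]; [-1, 3, -1]; [-2, -2, 2]]
  = (-2)·((3)(2) - (-1)(-2)) - (0)·((-1)(2) - (-1)(-2)) + (2)·((-1)(-2) - (3)(-2))
  = (-2)(4) - (0)(-4) + (2)(8)
  = 8

det(A) = (0)(54) - (0)(-32) + (3)(66) - (2)(8) = 182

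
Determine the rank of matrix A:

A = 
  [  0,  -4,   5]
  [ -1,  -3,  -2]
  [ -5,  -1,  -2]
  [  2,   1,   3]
rank(A) = 3

Row reduce:
Swap R1 ↔ R2
R3 → R3 - (5)·R1
R4 → R4 + (2)·R1
R3 → R3 + (7/2)·R2
R4 → R4 - (5/4)·R2
R4 → R4 + (29/102)·R3
REF = 
  [  -1,   -3,   -2]
  [   0,   -4,    5]
  [   0,    0, 51/2]
  [   0,    0,    0]
Pivot columns: 1, 2, 3 → 3 pivots.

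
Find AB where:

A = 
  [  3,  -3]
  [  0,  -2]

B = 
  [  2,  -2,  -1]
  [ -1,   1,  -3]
A is 2×2 and B is 2×3, so AB is 2×3. Each entry is (row of A)·(column of B):
AB[1,1] = (3)(2) + (-3)(-1) = 9
AB[1,2] = (3)(-2) + (-3)(1) = -9
AB[1,3] = (3)(-1) + (-3)(-3) = 6
AB[2,1] = (0)(2) + (-2)(-1) = 2
AB[2,2] = (0)(-2) + (-2)(1) = -2
AB[2,3] = (0)(-1) + (-2)(-3) = 6

AB = 
  [  9,  -9,   6]
  [  2,  -2,   6]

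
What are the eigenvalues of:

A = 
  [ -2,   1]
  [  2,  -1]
tr(A) = -3, det(A) = 0
Characteristic polynomial: λ² - tr(A)λ + det(A) = λ² + 3λ
λ² + 3λ = λ(λ + 3)

λ = 0, -3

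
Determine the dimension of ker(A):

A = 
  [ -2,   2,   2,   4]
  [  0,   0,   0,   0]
nullity(A) = 3

Row reduce:
(no row operations needed)
REF = 
  [ -2,   2,   2,   4]
  [  0,   0,   0,   0]
Pivot columns: 1 → 1 pivot.
rank(A) = 1, so nullity(A) = 4 - 1 = 3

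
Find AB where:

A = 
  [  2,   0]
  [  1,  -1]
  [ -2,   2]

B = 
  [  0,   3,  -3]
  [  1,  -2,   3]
AB = 
  [  0,   6,  -6]
  [ -1,   5,  -6]
  [  2, -10,  12]

A is 3×2 and B is 2×3, so AB is 3×3. Each entry is (row of A)·(column of B):
AB[1,1] = (2)(0) + (0)(1) = 0
AB[1,2] = (2)(3) + (0)(-2) = 6
AB[1,3] = (2)(-3) + (0)(3) = -6
AB[2,1] = (1)(0) + (-1)(1) = -1
AB[2,2] = (1)(3) + (-1)(-2) = 5
AB[2,3] = (1)(-3) + (-1)(3) = -6
AB[3,1] = (-2)(0) + (2)(1) = 2
AB[3,2] = (-2)(3) + (2)(-2) = -10
AB[3,3] = (-2)(-3) + (2)(3) = 12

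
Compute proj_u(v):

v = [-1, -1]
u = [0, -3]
proj_u(v) = [0, -1]

v·u = (-1)(0) + (-1)(-3) = 3
u·u = (0)² + (-3)² = 9
proj_u(v) = (v·u / u·u) × u = (3/9) × u = (1/3) × u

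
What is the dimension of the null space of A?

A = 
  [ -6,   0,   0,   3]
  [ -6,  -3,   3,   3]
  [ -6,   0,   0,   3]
nullity(A) = 2

Row reduce:
R2 → R2 - (1)·R1
R3 → R3 - (1)·R1
REF = 
  [ -6,   0,   0,   3]
  [  0,  -3,   3,   0]
  [  0,   0,   0,   0]
Pivot columns: 1, 2 → 2 pivots.
rank(A) = 2, so nullity(A) = 4 - 2 = 2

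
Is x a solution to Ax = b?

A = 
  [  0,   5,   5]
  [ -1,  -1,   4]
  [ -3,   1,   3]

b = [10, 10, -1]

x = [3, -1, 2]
No

Ax = [5, 6, -4] ≠ b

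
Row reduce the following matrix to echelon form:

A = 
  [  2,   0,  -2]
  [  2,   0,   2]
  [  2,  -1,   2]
Row operations:
R2 → R2 - (1)·R1
R3 → R3 - (1)·R1
Swap R2 ↔ R3

Resulting echelon form:
REF = 
  [  2,   0,  -2]
  [  0,  -1,   4]
  [  0,   0,   4]

Rank = 3 (number of non-zero pivot rows).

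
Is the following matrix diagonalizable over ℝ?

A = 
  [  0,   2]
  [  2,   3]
Yes

tr(A) = 3, det(A) = -4
Characteristic polynomial: λ² - tr(A)λ + det(A) = λ² - 3λ - 4
λ² - 3λ - 4 = (λ + 1)(λ - 4)
Eigenvalues: 4, -1
λ=-1: alg. mult. = 1, geom. mult. = 2 - rank(A - (-1)I) = 2 - 1 = 1
λ=4: alg. mult. = 1, geom. mult. = 2 - rank(A - (4)I) = 2 - 1 = 1
Sum of geometric multiplicities equals n, so A has n independent eigenvectors.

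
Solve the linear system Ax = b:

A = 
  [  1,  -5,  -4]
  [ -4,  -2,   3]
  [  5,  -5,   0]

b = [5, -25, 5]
Row reduce the augmented matrix [A|b]:
R2 → R2 + (4)·R1
R3 → R3 - (5)·R1
R3 → R3 + (10/11)·R2
REF = 
  [      1,      -5,      -4,       5]
  [      0,     -22,     -13,      -5]
  [      0,       0,   90/11, -270/11]

Back-substitution:
x₃ = (-270/11) / (90/11) = -3
x₂ = (-5 - (-13)(-3)) / (-22) = 2
x₁ = (5 - (-5)(2) - (-4)(-3)) / 1 = 3

x = [3, 2, -3]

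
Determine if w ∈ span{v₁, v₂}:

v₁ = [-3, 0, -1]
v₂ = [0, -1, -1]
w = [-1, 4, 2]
No

Form the augmented matrix and row-reduce:
[v₁|v₂|w] = 
  [ -3,   0,  -1]
  [  0,  -1,   4]
  [ -1,  -1,   2]
R3 → R3 - (1/3)·R1
R3 → R3 - (1)·R2
REF = 
  [  -3,    0,   -1]
  [   0,   -1,    4]
  [   0,    0, -5/3]

Row 3 reads [0 0 | -5/3], i.e. 0 = -5/3, so the system is inconsistent and w ∉ span{v₁, v₂}.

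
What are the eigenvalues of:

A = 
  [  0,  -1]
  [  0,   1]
λ = 1, 0

tr(A) = 1, det(A) = 0
Characteristic polynomial: λ² - tr(A)λ + det(A) = λ² - λ
λ² - λ = λ(λ - 1)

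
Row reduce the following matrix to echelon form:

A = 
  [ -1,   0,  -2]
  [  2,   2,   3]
Row operations:
R2 → R2 + (2)·R1

Resulting echelon form:
REF = 
  [ -1,   0,  -2]
  [  0,   2,  -1]

Rank = 2 (number of non-zero pivot rows).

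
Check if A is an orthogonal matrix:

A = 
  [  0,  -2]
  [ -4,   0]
No

AᵀA = 
  [ 16,   0]
  [  0,   4]
≠ I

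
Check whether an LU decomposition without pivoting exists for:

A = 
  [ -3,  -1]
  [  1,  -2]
Yes.
A[1,1] = -3 ≠ 0, so Gaussian elimination proceeds without a row swap: multiplier ℓ₂₁ = (1)/(-3) = -1/3, and U[2,2] = -2 - (-1/3)(-1) = -7/3.
L = 
  [   1,    0]
  [-1/3,    1]
U = 
  [  -3,   -1]
  [   0, -7/3]
Check row 2 of LU: [(-1/3)(-3), (-1/3)(-1) + (-7/3)] = [1, -2] = row 2 of A ✓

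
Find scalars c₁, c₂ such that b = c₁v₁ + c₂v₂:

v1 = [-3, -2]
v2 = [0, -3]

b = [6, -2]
c1 = -2, c2 = 2

b = -2·v1 + 2·v2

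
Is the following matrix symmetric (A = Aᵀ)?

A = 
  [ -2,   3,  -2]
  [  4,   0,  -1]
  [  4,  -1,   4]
No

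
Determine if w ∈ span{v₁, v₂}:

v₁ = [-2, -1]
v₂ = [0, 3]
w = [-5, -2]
Yes

Form the augmented matrix and row-reduce:
[v₁|v₂|w] = 
  [ -2,   0,  -5]
  [ -1,   3,  -2]
R2 → R2 - (1/2)·R1
REF = 
  [ -2,   0,  -5]
  [  0,   3, 1/2]

No row of the form [0 0 | nonzero], so the system is consistent. Back-substitution gives c₁ = 5/2, c₂ = 1/6: w = (5/2)·v₁ + (1/6)·v₂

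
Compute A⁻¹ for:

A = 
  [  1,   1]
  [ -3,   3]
det(A) = (1)(3) - (1)(-3) = 6
For a 2×2 matrix, A⁻¹ = (1/det(A)) · [[d, -b], [-c, a]]
    = (1/6) · [[3, -1], [3, 1]]

A⁻¹ = 
  [ 1/2, -1/6]
  [ 1/2,  1/6]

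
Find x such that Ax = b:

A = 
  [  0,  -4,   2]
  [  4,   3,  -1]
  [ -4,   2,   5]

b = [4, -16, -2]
Row reduce the augmented matrix [A|b]:
Swap R1 ↔ R2
R3 → R3 + (1)·R1
R3 → R3 + (5/4)·R2
REF = 
  [   4,    3,   -1,  -16]
  [   0,   -4,    2,    4]
  [   0,    0, 13/2,  -13]

Back-substitution:
x₃ = (-13) / (13/2) = -2
x₂ = (4 - (2)(-2)) / (-4) = -2
x₁ = (-16 - (3)(-2) - (-1)(-2)) / 4 = -3

x = [-3, -2, -2]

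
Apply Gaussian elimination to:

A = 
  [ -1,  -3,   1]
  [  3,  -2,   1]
Row operations:
R2 → R2 + (3)·R1

Resulting echelon form:
REF = 
  [ -1,  -3,   1]
  [  0, -11,   4]

Rank = 2 (number of non-zero pivot rows).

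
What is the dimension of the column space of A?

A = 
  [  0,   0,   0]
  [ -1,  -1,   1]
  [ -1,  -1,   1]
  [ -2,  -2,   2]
dim(Col(A)) = 1

Row reduce:
Swap R1 ↔ R2
R3 → R3 - (1)·R1
R4 → R4 - (2)·R1
REF = 
  [ -1,  -1,   1]
  [  0,   0,   0]
  [  0,   0,   0]
  [  0,   0,   0]
Pivot columns: 1 → 1 pivot.
dim(Col(A)) = number of pivot columns = 1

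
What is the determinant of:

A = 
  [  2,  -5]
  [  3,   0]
For a 2×2 matrix, det = ad - bc = (2)(0) - (-5)(3) = 15

det(A) = 15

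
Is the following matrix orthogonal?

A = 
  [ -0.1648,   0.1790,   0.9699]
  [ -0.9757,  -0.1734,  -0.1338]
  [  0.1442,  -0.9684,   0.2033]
Yes

AᵀA = 
  [  0.9999,   0,   0]
  [  0,   0.9999,  -0.0001]
  [  0,  -0.0001,   0.9999]
≈ I (equal to I up to the 4-dp rounding of the entries)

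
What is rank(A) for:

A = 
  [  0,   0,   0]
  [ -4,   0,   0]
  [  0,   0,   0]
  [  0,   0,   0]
rank(A) = 1

Row reduce:
Swap R1 ↔ R2
REF = 
  [ -4,   0,   0]
  [  0,   0,   0]
  [  0,   0,   0]
  [  0,   0,   0]
Pivot columns: 1 → 1 pivot.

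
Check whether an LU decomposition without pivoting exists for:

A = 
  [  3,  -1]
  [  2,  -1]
Yes.
A[1,1] = 3 ≠ 0, so Gaussian elimination proceeds without a row swap: multiplier ℓ₂₁ = (2)/(3) = 2/3, and U[2,2] = -1 - (2/3)(-1) = -1/3.
L = 
  [  1,   0]
  [2/3,   1]
U = 
  [   3,   -1]
  [   0, -1/3]
Check row 2 of LU: [(2/3)(3), (2/3)(-1) + (-1/3)] = [2, -1] = row 2 of A ✓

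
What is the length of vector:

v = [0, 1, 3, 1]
3.317

||v||₂ = √((0)² + (1)² + (3)² + (1)²) = √11 = 3.317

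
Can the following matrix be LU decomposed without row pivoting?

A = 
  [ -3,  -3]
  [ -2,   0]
Yes.
A[1,1] = -3 ≠ 0, so Gaussian elimination proceeds without a row swap: multiplier ℓ₂₁ = (-2)/(-3) = 2/3, and U[2,2] = 0 - (2/3)(-3) = 2.
L = 
  [  1,   0]
  [2/3,   1]
U = 
  [ -3,  -3]
  [  0,   2]
Check row 2 of LU: [(2/3)(-3), (2/3)(-3) + 2] = [-2, 0] = row 2 of A ✓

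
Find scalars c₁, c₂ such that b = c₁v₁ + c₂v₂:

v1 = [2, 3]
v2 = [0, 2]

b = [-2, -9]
c1 = -1, c2 = -3

b = -1·v1 + -3·v2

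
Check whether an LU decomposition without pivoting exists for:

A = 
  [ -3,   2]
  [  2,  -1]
Yes.
A[1,1] = -3 ≠ 0, so Gaussian elimination proceeds without a row swap: multiplier ℓ₂₁ = (2)/(-3) = -2/3, and U[2,2] = -1 - (-2/3)(2) = 1/3.
L = 
  [   1,    0]
  [-2/3,    1]
U = 
  [ -3,   2]
  [  0, 1/3]
Check row 2 of LU: [(-2/3)(-3), (-2/3)(2) + (1/3)] = [2, -1] = row 2 of A ✓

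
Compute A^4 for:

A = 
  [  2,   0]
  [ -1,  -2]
A² = A·A:
A²[1,1] = (2)(2) + (0)(-1) = 4
A²[1,2] = (2)(0) + (0)(-2) = 0
A²[2,1] = (-1)(2) + (-2)(-1) = 0
A²[2,2] = (-1)(0) + (-2)(-2) = 4
A² = 
  [  4,   0]
  [  0,   4]

A^3 = A^2·A:
A^3[1,1] = (4)(2) + (0)(-1) = 8
A^3[1,2] = (4)(0) + (0)(-2) = 0
A^3[2,1] = (0)(2) + (4)(-1) = -4
A^3[2,2] = (0)(0) + (4)(-2) = -8
A^3 = 
  [  8,   0]
  [ -4,  -8]

A^4 = A^3·A:
A^4[1,1] = (8)(2) + (0)(-1) = 16
A^4[1,2] = (8)(0) + (0)(-2) = 0
A^4[2,1] = (-4)(2) + (-8)(-1) = 0
A^4[2,2] = (-4)(0) + (-8)(-2) = 16
A^4 = 
  [ 16,   0]
  [  0,  16]

Therefore
A^4 = 
  [ 16,   0]
  [  0,  16]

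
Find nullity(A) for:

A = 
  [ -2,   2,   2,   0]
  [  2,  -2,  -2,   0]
nullity(A) = 3

Row reduce:
R2 → R2 + (1)·R1
REF = 
  [ -2,   2,   2,   0]
  [  0,   0,   0,   0]
Pivot columns: 1 → 1 pivot.
rank(A) = 1, so nullity(A) = 4 - 1 = 3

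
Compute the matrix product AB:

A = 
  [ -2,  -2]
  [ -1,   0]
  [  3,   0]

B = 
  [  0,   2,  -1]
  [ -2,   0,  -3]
AB = 
  [  4,  -4,   8]
  [  0,  -2,   1]
  [  0,   6,  -3]

A is 3×2 and B is 2×3, so AB is 3×3. Each entry is (row of A)·(column of B):
AB[1,1] = (-2)(0) + (-2)(-2) = 4
AB[1,2] = (-2)(2) + (-2)(0) = -4
AB[1,3] = (-2)(-1) + (-2)(-3) = 8
AB[2,1] = (-1)(0) + (0)(-2) = 0
AB[2,2] = (-1)(2) + (0)(0) = -2
AB[2,3] = (-1)(-1) + (0)(-3) = 1
AB[3,1] = (3)(0) + (0)(-2) = 0
AB[3,2] = (3)(2) + (0)(0) = 6
AB[3,3] = (3)(-1) + (0)(-3) = -3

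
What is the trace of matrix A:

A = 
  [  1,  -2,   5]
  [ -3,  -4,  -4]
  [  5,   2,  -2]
-5

tr(A) = 1 + -4 + -2 = -5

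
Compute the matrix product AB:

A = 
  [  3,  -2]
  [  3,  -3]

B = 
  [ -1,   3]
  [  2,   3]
A is 2×2 and B is 2×2, so AB is 2×2. Each entry is (row of A)·(column of B):
AB[1,1] = (3)(-1) + (-2)(2) = -7
AB[1,2] = (3)(3) + (-2)(3) = 3
AB[2,1] = (3)(-1) + (-3)(2) = -9
AB[2,2] = (3)(3) + (-3)(3) = 0

AB = 
  [ -7,   3]
  [ -9,   0]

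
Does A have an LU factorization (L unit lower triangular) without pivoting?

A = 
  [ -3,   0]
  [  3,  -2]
Yes.
A[1,1] = -3 ≠ 0, so Gaussian elimination proceeds without a row swap: multiplier ℓ₂₁ = (3)/(-3) = -1, and U[2,2] = -2 - (-1)(0) = -2.
L = 
  [  1,   0]
  [ -1,   1]
U = 
  [ -3,   0]
  [  0,  -2]
Check row 2 of LU: [(-1)(-3), (-1)(0) + (-2)] = [3, -2] = row 2 of A ✓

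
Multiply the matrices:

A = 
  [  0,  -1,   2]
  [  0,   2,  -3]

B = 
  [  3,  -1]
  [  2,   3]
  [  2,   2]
AB = 
  [  2,   1]
  [ -2,   0]

A is 2×3 and B is 3×2, so AB is 2×2. Each entry is (row of A)·(column of B):
AB[1,1] = (0)(3) + (-1)(2) + (2)(2) = 2
AB[1,2] = (0)(-1) + (-1)(3) + (2)(2) = 1
AB[2,1] = (0)(3) + (2)(2) + (-3)(2) = -2
AB[2,2] = (0)(-1) + (2)(3) + (-3)(2) = 0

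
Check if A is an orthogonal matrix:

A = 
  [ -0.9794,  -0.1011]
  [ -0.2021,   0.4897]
No

AᵀA = 
  [  1.0001,   0]
  [  0,   0.2500]
≠ I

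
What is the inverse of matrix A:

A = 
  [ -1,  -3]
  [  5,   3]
det(A) = (-1)(3) - (-3)(5) = 12
For a 2×2 matrix, A⁻¹ = (1/det(A)) · [[d, -b], [-c, a]]
    = (1/12) · [[3, 3], [-5, -1]]

A⁻¹ = 
  [  1/4,   1/4]
  [-5/12, -1/12]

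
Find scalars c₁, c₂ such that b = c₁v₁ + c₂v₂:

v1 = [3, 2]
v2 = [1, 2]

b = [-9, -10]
c1 = -2, c2 = -3

b = -2·v1 + -3·v2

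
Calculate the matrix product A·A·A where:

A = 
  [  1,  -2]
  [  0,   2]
A² = A·A:
A²[1,1] = (1)(1) + (-2)(0) = 1
A²[1,2] = (1)(-2) + (-2)(2) = -6
A²[2,1] = (0)(1) + (2)(0) = 0
A²[2,2] = (0)(-2) + (2)(2) = 4
A² = 
  [  1,  -6]
  [  0,   4]

A^3 = A^2·A:
A^3[1,1] = (1)(1) + (-6)(0) = 1
A^3[1,2] = (1)(-2) + (-6)(2) = -14
A^3[2,1] = (0)(1) + (4)(0) = 0
A^3[2,2] = (0)(-2) + (4)(2) = 8
A^3 = 
  [  1, -14]
  [  0,   8]

Therefore
A^3 = 
  [  1, -14]
  [  0,   8]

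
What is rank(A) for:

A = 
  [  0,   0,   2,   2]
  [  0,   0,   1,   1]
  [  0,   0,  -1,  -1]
rank(A) = 1

Row reduce:
R2 → R2 - (1/2)·R1
R3 → R3 + (1/2)·R1
REF = 
  [  0,   0,   2,   2]
  [  0,   0,   0,   0]
  [  0,   0,   0,   0]
Pivot columns: 3 → 1 pivot.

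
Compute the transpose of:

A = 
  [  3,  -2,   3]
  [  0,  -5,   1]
Aᵀ = 
  [  3,   0]
  [ -2,  -5]
  [  3,   1]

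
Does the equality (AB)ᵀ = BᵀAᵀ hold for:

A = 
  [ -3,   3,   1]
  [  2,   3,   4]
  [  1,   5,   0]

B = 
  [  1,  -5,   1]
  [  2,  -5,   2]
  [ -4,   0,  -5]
Yes

(AB)ᵀ = 
  [ -1,  -8,  11]
  [  0, -25, -30]
  [ -2, -12,  11]

BᵀAᵀ = 
  [ -1,  -8,  11]
  [  0, -25, -30]
  [ -2, -12,  11]

Both sides are equal — this is the standard identity (AB)ᵀ = BᵀAᵀ, which holds for all A, B.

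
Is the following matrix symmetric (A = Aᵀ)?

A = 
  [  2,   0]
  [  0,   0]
Yes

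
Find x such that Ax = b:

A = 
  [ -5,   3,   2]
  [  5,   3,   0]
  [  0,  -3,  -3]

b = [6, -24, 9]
Row reduce the augmented matrix [A|b]:
R2 → R2 + (1)·R1
R3 → R3 + (1/2)·R2
REF = 
  [ -5,   3,   2,   6]
  [  0,   6,   2, -18]
  [  0,   0,  -2,   0]

Back-substitution:
x₃ = 0 / (-2) = 0
x₂ = (-18 - (2)(0)) / 6 = -3
x₁ = (6 - (3)(-3) - (2)(0)) / (-5) = -3

x = [-3, -3, 0]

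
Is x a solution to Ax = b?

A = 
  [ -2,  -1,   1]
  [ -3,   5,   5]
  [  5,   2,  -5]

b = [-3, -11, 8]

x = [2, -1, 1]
No

Ax = [-2, -6, 3] ≠ b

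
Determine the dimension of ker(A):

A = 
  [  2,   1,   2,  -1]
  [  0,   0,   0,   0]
nullity(A) = 3

Row reduce:
(no row operations needed)
REF = 
  [  2,   1,   2,  -1]
  [  0,   0,   0,   0]
Pivot columns: 1 → 1 pivot.
rank(A) = 1, so nullity(A) = 4 - 1 = 3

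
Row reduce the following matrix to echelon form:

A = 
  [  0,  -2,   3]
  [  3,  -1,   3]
Row operations:
Swap R1 ↔ R2

Resulting echelon form:
REF = 
  [  3,  -1,   3]
  [  0,  -2,   3]

Rank = 2 (number of non-zero pivot rows).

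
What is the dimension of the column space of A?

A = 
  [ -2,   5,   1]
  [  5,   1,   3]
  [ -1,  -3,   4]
dim(Col(A)) = 3

Row reduce:
R2 → R2 + (5/2)·R1
R3 → R3 - (1/2)·R1
R3 → R3 + (11/27)·R2
REF = 
  [    -2,      5,      1]
  [     0,   27/2,   11/2]
  [     0,      0, 155/27]
Pivot columns: 1, 2, 3 → 3 pivots.
dim(Col(A)) = number of pivot columns = 3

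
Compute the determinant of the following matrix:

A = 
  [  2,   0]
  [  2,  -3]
-6

For a 2×2 matrix, det = ad - bc = (2)(-3) - (0)(2) = -6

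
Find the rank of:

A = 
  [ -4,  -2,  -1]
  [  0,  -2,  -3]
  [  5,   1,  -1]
rank(A) = 2

Row reduce:
R3 → R3 + (5/4)·R1
R3 → R3 - (3/4)·R2
REF = 
  [ -4,  -2,  -1]
  [  0,  -2,  -3]
  [  0,   0,   0]
Pivot columns: 1, 2 → 2 pivots.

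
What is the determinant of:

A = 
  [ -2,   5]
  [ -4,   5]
10

For a 2×2 matrix, det = ad - bc = (-2)(5) - (5)(-4) = 10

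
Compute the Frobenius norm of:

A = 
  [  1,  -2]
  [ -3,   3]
||A||_F = 4.796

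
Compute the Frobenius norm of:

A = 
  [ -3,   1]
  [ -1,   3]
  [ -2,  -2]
||A||_F = 5.292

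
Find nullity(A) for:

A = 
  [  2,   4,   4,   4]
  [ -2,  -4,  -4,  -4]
nullity(A) = 3

Row reduce:
R2 → R2 + (1)·R1
REF = 
  [  2,   4,   4,   4]
  [  0,   0,   0,   0]
Pivot columns: 1 → 1 pivot.
rank(A) = 1, so nullity(A) = 4 - 1 = 3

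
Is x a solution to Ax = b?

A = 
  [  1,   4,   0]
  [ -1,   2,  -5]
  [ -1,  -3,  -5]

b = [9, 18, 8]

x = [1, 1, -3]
No

Ax = [5, 16, 11] ≠ b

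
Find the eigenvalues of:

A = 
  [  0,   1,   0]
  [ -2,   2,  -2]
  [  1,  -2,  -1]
Characteristic polynomial: det(λI - A) = λ³ - λ² - 4λ + 4
Testing integer divisors of the constant term: p(1) = 0, so (λ - 1) is a factor:
p(λ) = (λ - 1)(λ² - 4)
λ² - 4 = (λ + 2)(λ - 2)

λ = 1, 2, -2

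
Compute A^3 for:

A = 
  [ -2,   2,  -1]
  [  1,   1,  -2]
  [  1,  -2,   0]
A² = A·A:
A²[1,1] = (-2)(-2) + (2)(1) + (-1)(1) = 5
A²[1,2] = (-2)(2) + (2)(1) + (-1)(-2) = 0
A²[1,3] = (-2)(-1) + (2)(-2) + (-1)(0) = -2
A²[2,1] = (1)(-2) + (1)(1) + (-2)(1) = -3
A²[2,2] = (1)(2) + (1)(1) + (-2)(-2) = 7
A²[2,3] = (1)(-1) + (1)(-2) + (-2)(0) = -3
A²[3,1] = (1)(-2) + (-2)(1) + (0)(1) = -4
A²[3,2] = (1)(2) + (-2)(1) + (0)(-2) = 0
A²[3,3] = (1)(-1) + (-2)(-2) + (0)(0) = 3
A² = 
  [  5,   0,  -2]
  [ -3,   7,  -3]
  [ -4,   0,   3]

A^3 = A^2·A:
A^3[1,1] = (5)(-2) + (0)(1) + (-2)(1) = -12
A^3[1,2] = (5)(2) + (0)(1) + (-2)(-2) = 14
A^3[1,3] = (5)(-1) + (0)(-2) + (-2)(0) = -5
A^3[2,1] = (-3)(-2) + (7)(1) + (-3)(1) = 10
A^3[2,2] = (-3)(2) + (7)(1) + (-3)(-2) = 7
A^3[2,3] = (-3)(-1) + (7)(-2) + (-3)(0) = -11
A^3[3,1] = (-4)(-2) + (0)(1) + (3)(1) = 11
A^3[3,2] = (-4)(2) + (0)(1) + (3)(-2) = -14
A^3[3,3] = (-4)(-1) + (0)(-2) + (3)(0) = 4
A^3 = 
  [-12,  14,  -5]
  [ 10,   7, -11]
  [ 11, -14,   4]

Therefore
A^3 = 
  [-12,  14,  -5]
  [ 10,   7, -11]
  [ 11, -14,   4]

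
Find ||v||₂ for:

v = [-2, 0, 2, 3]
4.123

||v||₂ = √((-2)² + (0)² + (2)² + (3)²) = √17 = 4.123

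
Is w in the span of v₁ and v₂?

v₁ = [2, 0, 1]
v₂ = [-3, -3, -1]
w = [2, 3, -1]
No

Form the augmented matrix and row-reduce:
[v₁|v₂|w] = 
  [  2,  -3,   2]
  [  0,  -3,   3]
  [  1,  -1,  -1]
R3 → R3 - (1/2)·R1
R3 → R3 + (1/6)·R2
REF = 
  [   2,   -3,    2]
  [   0,   -3,    3]
  [   0,    0, -3/2]

Row 3 reads [0 0 | -3/2], i.e. 0 = -3/2, so the system is inconsistent and w ∉ span{v₁, v₂}.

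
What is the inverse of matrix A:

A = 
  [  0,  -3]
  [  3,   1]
det(A) = (0)(1) - (-3)(3) = 9
For a 2×2 matrix, A⁻¹ = (1/det(A)) · [[d, -b], [-c, a]]
    = (1/9) · [[1, 3], [-3, 0]]

A⁻¹ = 
  [ 1/9,  1/3]
  [-1/3,    0]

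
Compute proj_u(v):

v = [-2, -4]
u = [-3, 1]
v·u = (-2)(-3) + (-4)(1) = 2
u·u = (-3)² + (1)² = 10
proj_u(v) = (v·u / u·u) × u = (2/10) × u = (1/5) × u

proj_u(v) = [-3/5, 1/5]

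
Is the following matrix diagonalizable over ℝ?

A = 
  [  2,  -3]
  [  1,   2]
No

tr(A) = 4, det(A) = 7
Characteristic polynomial: λ² - tr(A)λ + det(A) = λ² - 4λ + 7
λ² - 4λ + 7 = 0  ⇒  λ = (4 ± √((-4)² - 4·(7)))/2 = (4 ± √(-12))/2
  = 2 + i√3,  2 - i√3
Eigenvalues: 2 + i√3, 2 - i√3  (≈ 2 + 1.732i, 2 - 1.732i)
Has complex eigenvalues (not diagonalizable over ℝ).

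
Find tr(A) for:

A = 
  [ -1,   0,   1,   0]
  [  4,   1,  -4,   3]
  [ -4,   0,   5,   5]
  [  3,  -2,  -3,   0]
5

tr(A) = -1 + 1 + 5 + 0 = 5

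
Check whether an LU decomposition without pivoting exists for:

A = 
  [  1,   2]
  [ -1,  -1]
Yes.
A[1,1] = 1 ≠ 0, so Gaussian elimination proceeds without a row swap: multiplier ℓ₂₁ = (-1)/(1) = -1, and U[2,2] = -1 - (-1)(2) = 1.
L = 
  [  1,   0]
  [ -1,   1]
U = 
  [  1,   2]
  [  0,   1]
Check row 2 of LU: [(-1)(1), (-1)(2) + 1] = [-1, -1] = row 2 of A ✓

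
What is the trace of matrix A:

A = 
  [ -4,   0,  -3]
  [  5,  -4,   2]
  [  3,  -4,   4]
-4

tr(A) = -4 + -4 + 4 = -4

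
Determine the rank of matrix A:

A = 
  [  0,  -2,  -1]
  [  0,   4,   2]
Row reduce:
R2 → R2 + (2)·R1
REF = 
  [  0,  -2,  -1]
  [  0,   0,   0]
Pivot columns: 2 → 1 pivot.

rank(A) = 1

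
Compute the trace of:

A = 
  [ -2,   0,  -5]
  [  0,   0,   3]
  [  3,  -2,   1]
-1

tr(A) = -2 + 0 + 1 = -1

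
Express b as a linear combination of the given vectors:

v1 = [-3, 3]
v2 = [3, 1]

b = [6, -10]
c1 = -3, c2 = -1

b = -3·v1 + -1·v2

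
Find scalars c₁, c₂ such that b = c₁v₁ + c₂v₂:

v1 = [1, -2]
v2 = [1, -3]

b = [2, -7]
c1 = -1, c2 = 3

b = -1·v1 + 3·v2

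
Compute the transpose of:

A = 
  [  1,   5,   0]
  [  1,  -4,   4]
Aᵀ = 
  [  1,   1]
  [  5,  -4]
  [  0,   4]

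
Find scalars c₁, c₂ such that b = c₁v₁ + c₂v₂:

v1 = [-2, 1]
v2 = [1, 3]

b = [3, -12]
c1 = -3, c2 = -3

b = -3·v1 + -3·v2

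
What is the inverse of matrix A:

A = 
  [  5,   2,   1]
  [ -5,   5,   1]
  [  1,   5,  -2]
det(A) = (5)·((5)(-2) - (1)(5)) - (2)·((-5)(-2) - (1)(1)) + (1)·((-5)(5) - (5)(1))
  = (5)(-15) - (2)(9) + (1)(-30)
  = -123
det(A) = -123 ≠ 0, so A is invertible.

Cofactors Cᵢⱼ = (-1)ⁱ⁺ʲ·Mᵢⱼ:
C = 
  [-15,  -9, -30]
  [  9, -11, -23]
  [ -3, -10,  35]

adj(A) = Cᵀ:
adj(A) = 
  [-15,   9,  -3]
  [ -9, -11, -10]
  [-30, -23,  35]

A⁻¹ = (-1/123) · adj(A):
A⁻¹ = 
  [   5/41,   -3/41,    1/41]
  [   3/41,  11/123,  10/123]
  [  10/41,  23/123, -35/123]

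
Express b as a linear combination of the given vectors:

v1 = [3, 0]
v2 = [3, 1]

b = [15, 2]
c1 = 3, c2 = 2

b = 3·v1 + 2·v2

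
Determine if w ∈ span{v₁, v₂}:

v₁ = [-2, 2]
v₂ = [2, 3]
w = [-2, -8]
Yes

Form the augmented matrix and row-reduce:
[v₁|v₂|w] = 
  [ -2,   2,  -2]
  [  2,   3,  -8]
R2 → R2 + (1)·R1
REF = 
  [ -2,   2,  -2]
  [  0,   5, -10]

No row of the form [0 0 | nonzero], so the system is consistent. Back-substitution gives c₁ = -1, c₂ = -2: w = (-1)·v₁ + (-2)·v₂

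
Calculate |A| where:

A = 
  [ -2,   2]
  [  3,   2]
For a 2×2 matrix, det = ad - bc = (-2)(2) - (2)(3) = -10

det(A) = -10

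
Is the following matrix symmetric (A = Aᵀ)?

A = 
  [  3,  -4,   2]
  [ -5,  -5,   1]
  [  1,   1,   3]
No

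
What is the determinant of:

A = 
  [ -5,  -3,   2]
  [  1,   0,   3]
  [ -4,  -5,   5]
Cofactor expansion along row 1:
det(A) = (-5)·((0)(5) - (3)(-5)) - (-3)·((1)(5) - (3)(-4)) + (2)·((1)(-5) - (0)(-4))
  = (-5)(15) - (-3)(17) + (2)(-5)
  = -34

det(A) = -34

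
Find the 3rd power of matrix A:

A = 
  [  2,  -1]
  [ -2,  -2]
A² = A·A:
A²[1,1] = (2)(2) + (-1)(-2) = 6
A²[1,2] = (2)(-1) + (-1)(-2) = 0
A²[2,1] = (-2)(2) + (-2)(-2) = 0
A²[2,2] = (-2)(-1) + (-2)(-2) = 6
A² = 
  [  6,   0]
  [  0,   6]

A^3 = A^2·A:
A^3[1,1] = (6)(2) + (0)(-2) = 12
A^3[1,2] = (6)(-1) + (0)(-2) = -6
A^3[2,1] = (0)(2) + (6)(-2) = -12
A^3[2,2] = (0)(-1) + (6)(-2) = -12
A^3 = 
  [ 12,  -6]
  [-12, -12]

Therefore
A^3 = 
  [ 12,  -6]
  [-12, -12]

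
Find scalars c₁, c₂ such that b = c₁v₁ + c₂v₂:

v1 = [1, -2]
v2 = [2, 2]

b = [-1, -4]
c1 = 1, c2 = -1

b = 1·v1 + -1·v2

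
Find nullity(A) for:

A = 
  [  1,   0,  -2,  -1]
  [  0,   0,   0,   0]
nullity(A) = 3

Row reduce:
(no row operations needed)
REF = 
  [  1,   0,  -2,  -1]
  [  0,   0,   0,   0]
Pivot columns: 1 → 1 pivot.
rank(A) = 1, so nullity(A) = 4 - 1 = 3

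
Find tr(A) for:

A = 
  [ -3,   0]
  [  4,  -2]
-5

tr(A) = -3 + -2 = -5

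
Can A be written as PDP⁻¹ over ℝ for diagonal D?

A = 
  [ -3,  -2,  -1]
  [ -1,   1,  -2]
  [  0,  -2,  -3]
Yes

Characteristic polynomial: det(λI - A) = λ³ + 5λ² - 3λ - 25
By the rational root theorem any rational root is an integer dividing 25; none of those is a root, so p(λ) has no rational roots and hence (being an irreducible cubic) no repeated roots.
Discriminant of the cubic: Δ = 2708
Δ > 0 ⇒ three distinct real eigenvalues: λ ≈ -4.383, -2.716, 2.1
Three distinct real eigenvalues, so A has 3 independent eigenvectors.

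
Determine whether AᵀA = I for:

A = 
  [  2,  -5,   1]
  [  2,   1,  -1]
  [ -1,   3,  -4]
No

AᵀA = 
  [  9, -11,   4]
  [-11,  35, -18]
  [  4, -18,  18]
≠ I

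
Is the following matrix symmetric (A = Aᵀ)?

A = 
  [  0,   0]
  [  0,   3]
Yes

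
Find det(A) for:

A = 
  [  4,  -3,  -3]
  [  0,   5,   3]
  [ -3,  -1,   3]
Cofactor expansion along row 1:
det(A) = (4)·((5)(3) - (3)(-1)) - (-3)·((0)(3) - (3)(-3)) + (-3)·((0)(-1) - (5)(-3))
  = (4)(18) - (-3)(9) + (-3)(15)
  = 54

det(A) = 54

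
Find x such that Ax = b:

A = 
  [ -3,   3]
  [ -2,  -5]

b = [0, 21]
x = [-3, -3]

Row reduce the augmented matrix [A|b]:
R2 → R2 - (2/3)·R1
REF = 
  [ -3,   3,   0]
  [  0,  -7,  21]

Back-substitution:
x₂ = 21 / (-7) = -3
x₁ = (0 - (3)(-3)) / (-3) = -3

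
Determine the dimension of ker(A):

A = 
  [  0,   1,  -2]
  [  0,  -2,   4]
nullity(A) = 2

Row reduce:
R2 → R2 + (2)·R1
REF = 
  [  0,   1,  -2]
  [  0,   0,   0]
Pivot columns: 2 → 1 pivot.
rank(A) = 1, so nullity(A) = 3 - 1 = 2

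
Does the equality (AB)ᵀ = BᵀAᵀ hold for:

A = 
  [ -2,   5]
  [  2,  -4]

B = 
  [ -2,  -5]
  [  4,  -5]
Yes

(AB)ᵀ = 
  [ 24, -20]
  [-15,  10]

BᵀAᵀ = 
  [ 24, -20]
  [-15,  10]

Both sides are equal — this is the standard identity (AB)ᵀ = BᵀAᵀ, which holds for all A, B.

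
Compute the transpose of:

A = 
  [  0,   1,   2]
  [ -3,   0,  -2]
Aᵀ = 
  [  0,  -3]
  [  1,   0]
  [  2,  -2]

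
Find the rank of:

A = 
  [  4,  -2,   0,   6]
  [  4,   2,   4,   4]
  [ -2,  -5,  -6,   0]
Row reduce:
R2 → R2 - (1)·R1
R3 → R3 + (1/2)·R1
R3 → R3 + (3/2)·R2
REF = 
  [  4,  -2,   0,   6]
  [  0,   4,   4,  -2]
  [  0,   0,   0,   0]
Pivot columns: 1, 2 → 2 pivots.

rank(A) = 2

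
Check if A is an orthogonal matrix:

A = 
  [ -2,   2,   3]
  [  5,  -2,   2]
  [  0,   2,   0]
No

AᵀA = 
  [ 29, -14,   4]
  [-14,  12,   2]
  [  4,   2,  13]
≠ I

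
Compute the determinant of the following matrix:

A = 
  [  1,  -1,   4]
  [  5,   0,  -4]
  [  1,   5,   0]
Cofactor expansion along row 1:
det(A) = (1)·((0)(0) - (-4)(5)) - (-1)·((5)(0) - (-4)(1)) + (4)·((5)(5) - (0)(1))
  = (1)(20) - (-1)(4) + (4)(25)
  = 124

det(A) = 124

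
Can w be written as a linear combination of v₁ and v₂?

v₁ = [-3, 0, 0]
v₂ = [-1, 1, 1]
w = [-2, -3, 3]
No

Form the augmented matrix and row-reduce:
[v₁|v₂|w] = 
  [ -3,  -1,  -2]
  [  0,   1,  -3]
  [  0,   1,   3]
R3 → R3 - (1)·R2
REF = 
  [ -3,  -1,  -2]
  [  0,   1,  -3]
  [  0,   0,   6]

Row 3 reads [0 0 | 6], i.e. 0 = 6, so the system is inconsistent and w ∉ span{v₁, v₂}.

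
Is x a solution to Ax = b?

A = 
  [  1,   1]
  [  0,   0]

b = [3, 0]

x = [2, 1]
Yes

Ax = [3, 0] = b ✓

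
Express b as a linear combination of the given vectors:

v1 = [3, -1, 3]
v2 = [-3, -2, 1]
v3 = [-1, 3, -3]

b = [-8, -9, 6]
c1 = 0, c2 = 3, c3 = -1

b = 0·v1 + 3·v2 + -1·v3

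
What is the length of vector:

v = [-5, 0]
5

||v||₂ = √((-5)² + (0)²) = √25 = 5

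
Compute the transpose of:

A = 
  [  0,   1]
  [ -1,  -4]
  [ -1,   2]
Aᵀ = 
  [  0,  -1,  -1]
  [  1,  -4,   2]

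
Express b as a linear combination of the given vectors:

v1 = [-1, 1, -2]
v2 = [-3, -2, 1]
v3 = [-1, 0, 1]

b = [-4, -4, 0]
c1 = 0, c2 = 2, c3 = -2

b = 0·v1 + 2·v2 + -2·v3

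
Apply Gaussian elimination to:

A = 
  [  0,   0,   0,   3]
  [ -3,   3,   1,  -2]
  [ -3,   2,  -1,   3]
Row operations:
Swap R1 ↔ R2
R3 → R3 - (1)·R1
Swap R2 ↔ R3

Resulting echelon form:
REF = 
  [ -3,   3,   1,  -2]
  [  0,  -1,  -2,   5]
  [  0,   0,   0,   3]

Rank = 3 (number of non-zero pivot rows).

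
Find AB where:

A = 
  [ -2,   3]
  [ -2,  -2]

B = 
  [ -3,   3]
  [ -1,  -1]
A is 2×2 and B is 2×2, so AB is 2×2. Each entry is (row of A)·(column of B):
AB[1,1] = (-2)(-3) + (3)(-1) = 3
AB[1,2] = (-2)(3) + (3)(-1) = -9
AB[2,1] = (-2)(-3) + (-2)(-1) = 8
AB[2,2] = (-2)(3) + (-2)(-1) = -4

AB = 
  [  3,  -9]
  [  8,  -4]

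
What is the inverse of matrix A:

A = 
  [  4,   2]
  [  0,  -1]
det(A) = (4)(-1) - (2)(0) = -4
For a 2×2 matrix, A⁻¹ = (1/det(A)) · [[d, -b], [-c, a]]
    = (-1/4) · [[-1, -2], [0, 4]]

A⁻¹ = 
  [1/4, 1/2]
  [  0,  -1]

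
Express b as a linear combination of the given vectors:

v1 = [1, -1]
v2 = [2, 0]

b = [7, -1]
c1 = 1, c2 = 3

b = 1·v1 + 3·v2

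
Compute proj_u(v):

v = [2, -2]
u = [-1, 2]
v·u = (2)(-1) + (-2)(2) = -6
u·u = (-1)² + (2)² = 5
proj_u(v) = (v·u / u·u) × u = (-6/5) × u

proj_u(v) = [6/5, -12/5]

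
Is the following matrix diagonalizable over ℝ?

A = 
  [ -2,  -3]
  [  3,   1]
No

tr(A) = -1, det(A) = 7
Characteristic polynomial: λ² - tr(A)λ + det(A) = λ² + λ + 7
λ² + λ + 7 = 0  ⇒  λ = (-1 ± √((1)² - 4·(7)))/2 = (-1 ± √(-27))/2
  = (-1 + 3i√3)/2,  (-1 - 3i√3)/2
Eigenvalues: (-1 + 3i√3)/2, (-1 - 3i√3)/2  (≈ -0.5 + 2.598i, -0.5 - 2.598i)
Has complex eigenvalues (not diagonalizable over ℝ).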